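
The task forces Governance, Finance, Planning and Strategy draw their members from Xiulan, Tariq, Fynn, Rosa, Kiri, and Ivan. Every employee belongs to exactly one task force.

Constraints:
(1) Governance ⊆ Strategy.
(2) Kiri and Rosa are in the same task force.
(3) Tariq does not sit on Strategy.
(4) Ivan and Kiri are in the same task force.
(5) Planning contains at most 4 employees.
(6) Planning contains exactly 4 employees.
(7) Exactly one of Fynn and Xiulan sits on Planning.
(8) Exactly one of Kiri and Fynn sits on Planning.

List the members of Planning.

Planning = {Ivan, Kiri, Rosa, Xiulan}

From (3): Tariq ∉ Strategy.
(1) contrapositive: Tariq ∉ Governance.
Suppose Xiulan ∉ Planning: no assignment then satisfies all the clues, so Xiulan ∈ Planning.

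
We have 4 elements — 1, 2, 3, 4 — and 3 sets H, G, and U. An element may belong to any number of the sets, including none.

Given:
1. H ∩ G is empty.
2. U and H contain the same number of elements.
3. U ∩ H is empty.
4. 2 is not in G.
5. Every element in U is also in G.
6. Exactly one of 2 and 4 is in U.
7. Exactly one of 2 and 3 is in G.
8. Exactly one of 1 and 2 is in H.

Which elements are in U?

U = {4}

From (4): 2 ∉ G.
(5) contrapositive: 2 ∉ U.
(6) (exactly one): 4 ∈ U.
(7) (exactly one): 3 ∈ G.
(1) (disjoint): 3 ∉ H.
(3) (disjoint): 4 ∉ H.
(5) with 4 ∈ U: 4 ∈ G.
Suppose 1 ∈ U: no assignment then satisfies all the clues, so 1 ∉ U.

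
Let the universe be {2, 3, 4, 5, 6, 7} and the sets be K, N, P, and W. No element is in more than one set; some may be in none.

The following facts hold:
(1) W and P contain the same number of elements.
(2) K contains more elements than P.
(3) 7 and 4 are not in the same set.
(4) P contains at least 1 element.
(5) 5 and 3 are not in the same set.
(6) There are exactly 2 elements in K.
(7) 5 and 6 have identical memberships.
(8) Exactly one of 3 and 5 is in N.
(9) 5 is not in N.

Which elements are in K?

K = {5, 6}

From (9): 5 ∉ N.
(7): 6 matches 5: 6 ∉ N.
(8) (exactly one): 3 ∈ N.
Suppose 2 ∈ K: no assignment then satisfies all the clues, so 2 ∉ K.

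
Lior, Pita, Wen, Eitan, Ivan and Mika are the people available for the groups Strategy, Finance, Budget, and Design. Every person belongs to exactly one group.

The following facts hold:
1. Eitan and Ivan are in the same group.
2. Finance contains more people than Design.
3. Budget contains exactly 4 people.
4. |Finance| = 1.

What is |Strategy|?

1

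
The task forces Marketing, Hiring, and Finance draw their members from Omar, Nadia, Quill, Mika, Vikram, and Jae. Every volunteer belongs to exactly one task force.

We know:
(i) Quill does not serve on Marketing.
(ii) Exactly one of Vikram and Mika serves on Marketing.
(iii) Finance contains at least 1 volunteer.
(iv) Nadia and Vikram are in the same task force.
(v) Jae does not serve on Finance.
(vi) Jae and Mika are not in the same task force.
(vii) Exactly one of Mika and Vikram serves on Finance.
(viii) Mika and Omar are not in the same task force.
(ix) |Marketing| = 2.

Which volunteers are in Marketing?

Marketing = {Nadia, Vikram}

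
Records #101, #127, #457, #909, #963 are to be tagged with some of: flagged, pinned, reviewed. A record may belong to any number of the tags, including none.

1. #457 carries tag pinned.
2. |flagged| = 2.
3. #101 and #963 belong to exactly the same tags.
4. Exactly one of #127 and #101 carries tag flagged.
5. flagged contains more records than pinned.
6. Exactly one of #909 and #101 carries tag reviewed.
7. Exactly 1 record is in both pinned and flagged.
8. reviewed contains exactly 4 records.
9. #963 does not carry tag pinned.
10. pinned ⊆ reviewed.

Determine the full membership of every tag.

flagged = {#127, #457}; pinned = {#457}; reviewed = {#101, #127, #457, #963}

From (1): #457 ∈ pinned.
From (9): #963 ∉ pinned.
(3): #101 matches #963: #101 ∉ pinned.
(10) with #457 ∈ pinned: #457 ∈ reviewed.
Suppose #101 ∈ flagged: no assignment then satisfies all the clues, so #101 ∉ flagged.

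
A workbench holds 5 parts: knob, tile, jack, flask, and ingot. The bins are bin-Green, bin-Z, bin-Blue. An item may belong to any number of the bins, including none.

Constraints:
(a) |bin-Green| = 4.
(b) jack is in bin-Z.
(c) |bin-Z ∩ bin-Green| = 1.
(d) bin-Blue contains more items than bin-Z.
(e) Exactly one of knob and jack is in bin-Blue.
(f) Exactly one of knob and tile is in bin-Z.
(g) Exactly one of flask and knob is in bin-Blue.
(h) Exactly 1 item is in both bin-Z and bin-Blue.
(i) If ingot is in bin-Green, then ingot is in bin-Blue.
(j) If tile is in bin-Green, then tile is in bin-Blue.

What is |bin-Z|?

From (b): jack ∈ bin-Z.
Suppose flask ∉ bin-Green: no assignment then satisfies all the clues, so flask ∈ bin-Green.

2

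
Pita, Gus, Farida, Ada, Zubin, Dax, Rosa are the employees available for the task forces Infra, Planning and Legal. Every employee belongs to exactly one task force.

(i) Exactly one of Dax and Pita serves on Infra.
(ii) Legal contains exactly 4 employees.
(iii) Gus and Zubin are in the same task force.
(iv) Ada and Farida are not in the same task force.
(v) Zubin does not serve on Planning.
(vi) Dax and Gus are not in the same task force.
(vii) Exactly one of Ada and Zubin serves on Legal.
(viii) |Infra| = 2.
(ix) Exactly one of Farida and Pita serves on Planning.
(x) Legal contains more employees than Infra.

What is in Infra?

From (v): Zubin ∉ Planning.
(iii): Gus matches Zubin: Gus ∉ Planning.
Suppose Pita ∈ Infra: no assignment then satisfies all the clues, so Pita ∉ Infra.

Infra = {Ada, Dax}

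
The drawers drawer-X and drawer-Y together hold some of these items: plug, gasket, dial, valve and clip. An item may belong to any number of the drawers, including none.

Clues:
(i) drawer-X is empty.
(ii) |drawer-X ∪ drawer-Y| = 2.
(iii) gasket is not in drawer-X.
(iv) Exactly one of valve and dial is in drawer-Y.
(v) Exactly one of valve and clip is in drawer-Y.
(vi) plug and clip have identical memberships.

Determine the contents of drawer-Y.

drawer-Y = {gasket, valve}

From (iii): gasket ∉ drawer-X.
(i): drawer-X already has 0, so the rest are out.
Suppose plug ∈ drawer-Y: no assignment then satisfies all the clues, so plug ∉ drawer-Y.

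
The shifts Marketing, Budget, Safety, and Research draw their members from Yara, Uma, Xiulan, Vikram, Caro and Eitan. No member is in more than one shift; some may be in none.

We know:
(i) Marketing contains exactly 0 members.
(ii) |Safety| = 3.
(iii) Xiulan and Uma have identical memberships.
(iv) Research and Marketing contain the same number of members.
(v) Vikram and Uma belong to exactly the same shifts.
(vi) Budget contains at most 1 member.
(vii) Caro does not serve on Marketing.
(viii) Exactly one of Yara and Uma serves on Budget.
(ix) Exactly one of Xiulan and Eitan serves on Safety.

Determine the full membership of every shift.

Marketing = {}; Budget = {Yara}; Safety = {Uma, Vikram, Xiulan}; Research = {}

From (vii): Caro ∉ Marketing.
(i): Marketing already has 0, so the rest are out.
Suppose Yara ∉ Budget: no assignment then satisfies all the clues, so Yara ∈ Budget.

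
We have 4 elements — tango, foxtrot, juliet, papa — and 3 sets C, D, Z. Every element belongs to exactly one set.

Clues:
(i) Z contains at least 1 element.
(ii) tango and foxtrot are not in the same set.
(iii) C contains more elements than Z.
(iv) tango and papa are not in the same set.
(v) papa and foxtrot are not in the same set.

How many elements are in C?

2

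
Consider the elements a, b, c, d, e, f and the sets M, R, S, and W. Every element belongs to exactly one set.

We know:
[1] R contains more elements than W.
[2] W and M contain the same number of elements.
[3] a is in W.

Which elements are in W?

W = {a}

From (3): a ∈ W.
Suppose b ∈ W: no assignment then satisfies all the clues, so b ∉ W.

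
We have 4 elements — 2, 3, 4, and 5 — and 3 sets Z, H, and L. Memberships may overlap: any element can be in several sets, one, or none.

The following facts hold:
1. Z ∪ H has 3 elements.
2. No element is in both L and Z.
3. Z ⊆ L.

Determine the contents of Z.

Z = {}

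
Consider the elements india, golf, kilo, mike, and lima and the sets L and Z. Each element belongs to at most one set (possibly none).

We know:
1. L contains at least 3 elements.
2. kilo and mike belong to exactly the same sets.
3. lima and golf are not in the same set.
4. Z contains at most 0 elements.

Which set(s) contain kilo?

(4): Z already has 0, so the rest are out.
Suppose kilo ∉ L: no assignment then satisfies all the clues, so kilo ∈ L.

kilo: L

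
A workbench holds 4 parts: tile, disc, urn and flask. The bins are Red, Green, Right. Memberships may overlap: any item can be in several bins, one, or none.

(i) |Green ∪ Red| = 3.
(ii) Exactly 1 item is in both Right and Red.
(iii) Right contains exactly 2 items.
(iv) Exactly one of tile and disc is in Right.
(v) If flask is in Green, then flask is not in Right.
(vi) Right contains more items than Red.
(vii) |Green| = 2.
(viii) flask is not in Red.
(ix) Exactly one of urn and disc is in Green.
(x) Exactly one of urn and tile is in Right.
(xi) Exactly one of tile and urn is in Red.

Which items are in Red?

From (viii): flask ∉ Red.
Suppose tile ∈ Red: no assignment then satisfies all the clues, so tile ∉ Red.

Red = {urn}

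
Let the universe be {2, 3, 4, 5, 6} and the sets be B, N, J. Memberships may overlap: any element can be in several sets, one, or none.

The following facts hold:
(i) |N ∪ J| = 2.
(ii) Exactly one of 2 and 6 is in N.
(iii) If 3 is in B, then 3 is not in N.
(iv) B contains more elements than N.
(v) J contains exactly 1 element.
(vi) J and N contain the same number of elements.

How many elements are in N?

1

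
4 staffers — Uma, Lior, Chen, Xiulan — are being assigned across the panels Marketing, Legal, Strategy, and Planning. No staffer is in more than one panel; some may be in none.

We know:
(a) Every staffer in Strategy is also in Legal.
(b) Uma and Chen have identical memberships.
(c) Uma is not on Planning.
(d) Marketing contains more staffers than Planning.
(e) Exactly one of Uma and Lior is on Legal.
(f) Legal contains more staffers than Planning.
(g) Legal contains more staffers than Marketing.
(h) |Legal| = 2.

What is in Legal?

Legal = {Chen, Uma}

From (c): Uma ∉ Planning.
(b): Chen matches Uma: Chen ∉ Planning.
Suppose Uma ∉ Legal: no assignment then satisfies all the clues, so Uma ∈ Legal.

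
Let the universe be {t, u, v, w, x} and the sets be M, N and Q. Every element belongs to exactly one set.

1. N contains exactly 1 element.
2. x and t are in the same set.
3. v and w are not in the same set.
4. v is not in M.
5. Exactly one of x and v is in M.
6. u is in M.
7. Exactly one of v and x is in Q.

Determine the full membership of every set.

M = {t, u, x}; N = {w}; Q = {v}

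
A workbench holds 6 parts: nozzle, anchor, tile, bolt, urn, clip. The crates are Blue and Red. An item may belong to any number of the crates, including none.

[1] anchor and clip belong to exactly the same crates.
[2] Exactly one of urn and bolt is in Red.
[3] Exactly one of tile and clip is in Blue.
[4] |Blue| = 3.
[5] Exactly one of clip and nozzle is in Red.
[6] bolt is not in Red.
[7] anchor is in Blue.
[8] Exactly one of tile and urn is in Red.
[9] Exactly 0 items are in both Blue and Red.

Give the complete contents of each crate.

Blue = {anchor, bolt, clip}; Red = {nozzle, urn}

From (6): bolt ∉ Red.
From (7): anchor ∈ Blue.
(1): clip matches anchor: clip ∈ Blue.
(2) (exactly one): urn ∈ Red.
(3) (exactly one): tile ∉ Blue.
(8) (exactly one): tile ∉ Red.
Suppose nozzle ∈ Blue: no assignment then satisfies all the clues, so nozzle ∉ Blue.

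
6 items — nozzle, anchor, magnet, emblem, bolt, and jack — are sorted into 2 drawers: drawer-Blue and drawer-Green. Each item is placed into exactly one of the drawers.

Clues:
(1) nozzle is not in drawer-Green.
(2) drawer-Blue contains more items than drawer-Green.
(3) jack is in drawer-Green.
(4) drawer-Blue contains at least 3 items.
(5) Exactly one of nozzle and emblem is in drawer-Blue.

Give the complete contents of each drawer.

drawer-Blue = {anchor, bolt, magnet, nozzle}; drawer-Green = {emblem, jack}

From (1): nozzle ∉ drawer-Green.
From (3): jack ∈ drawer-Green.
Only one drawer left: nozzle ∈ drawer-Blue.
(5) (exactly one): emblem ∉ drawer-Blue.
Only one drawer left: emblem ∈ drawer-Green.
Suppose anchor ∉ drawer-Blue: no assignment then satisfies all the clues, so anchor ∈ drawer-Blue.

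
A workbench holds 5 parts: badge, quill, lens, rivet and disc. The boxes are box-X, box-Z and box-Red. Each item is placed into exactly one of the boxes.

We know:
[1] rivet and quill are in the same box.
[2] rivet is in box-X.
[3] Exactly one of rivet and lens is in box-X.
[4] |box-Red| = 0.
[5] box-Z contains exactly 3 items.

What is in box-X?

From (2): rivet ∈ box-X.
(1): quill matches rivet: quill ∈ box-X.
(3) (exactly one): lens ∉ box-X.
(4): box-Red already has 0, so the rest are out.
(5): only 3 candidates remain for box-Z, so all are in.

box-X = {quill, rivet}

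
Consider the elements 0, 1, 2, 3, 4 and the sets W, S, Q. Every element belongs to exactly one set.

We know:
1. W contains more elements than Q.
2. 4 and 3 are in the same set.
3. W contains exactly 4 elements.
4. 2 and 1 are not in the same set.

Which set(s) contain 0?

0: W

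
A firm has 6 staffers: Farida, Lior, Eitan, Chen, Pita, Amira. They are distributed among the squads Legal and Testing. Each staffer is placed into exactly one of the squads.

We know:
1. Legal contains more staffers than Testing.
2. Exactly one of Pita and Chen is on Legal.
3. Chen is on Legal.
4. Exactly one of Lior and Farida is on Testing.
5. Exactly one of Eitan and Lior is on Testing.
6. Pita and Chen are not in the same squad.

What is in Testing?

Testing = {Lior, Pita}

From (3): Chen ∈ Legal.
(2) (exactly one): Pita ∉ Legal.
Only one squad left: Pita ∈ Testing.
Suppose Farida ∈ Testing: no assignment then satisfies all the clues, so Farida ∉ Testing.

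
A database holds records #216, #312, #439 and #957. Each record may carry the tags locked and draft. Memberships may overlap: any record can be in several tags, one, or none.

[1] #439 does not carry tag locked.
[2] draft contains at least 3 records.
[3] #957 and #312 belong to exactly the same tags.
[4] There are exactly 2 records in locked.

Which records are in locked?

locked = {#312, #957}

From (1): #439 ∉ locked.
Suppose #216 ∈ locked: no assignment then satisfies all the clues, so #216 ∉ locked.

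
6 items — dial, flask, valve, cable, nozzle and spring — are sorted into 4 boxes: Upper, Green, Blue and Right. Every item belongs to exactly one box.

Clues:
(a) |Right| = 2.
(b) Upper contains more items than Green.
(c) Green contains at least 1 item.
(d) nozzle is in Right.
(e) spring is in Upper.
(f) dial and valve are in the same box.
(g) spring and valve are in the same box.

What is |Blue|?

From (d): nozzle ∈ Right.
From (e): spring ∈ Upper.
(g): valve matches spring: valve ∈ Upper.
(f): dial matches valve: dial ∈ Upper.
Suppose flask ∈ Upper: no assignment then satisfies all the clues, so flask ∉ Upper.

0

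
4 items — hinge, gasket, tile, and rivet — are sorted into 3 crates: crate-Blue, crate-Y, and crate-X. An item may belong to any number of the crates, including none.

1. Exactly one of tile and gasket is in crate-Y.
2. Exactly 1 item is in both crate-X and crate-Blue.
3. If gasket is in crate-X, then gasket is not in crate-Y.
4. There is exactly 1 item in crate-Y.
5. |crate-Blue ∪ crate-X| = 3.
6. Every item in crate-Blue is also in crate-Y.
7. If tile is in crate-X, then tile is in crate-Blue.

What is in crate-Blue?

crate-Blue = {tile}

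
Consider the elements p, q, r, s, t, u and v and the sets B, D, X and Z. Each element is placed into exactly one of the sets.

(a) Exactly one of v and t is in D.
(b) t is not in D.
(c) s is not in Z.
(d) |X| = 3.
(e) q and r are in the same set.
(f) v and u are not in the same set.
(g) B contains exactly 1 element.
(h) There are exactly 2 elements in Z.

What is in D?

D = {v}

From (b): t ∉ D.
From (c): s ∉ Z.
(a) (exactly one): v ∈ D.
(f): u ∉ D.
Suppose p ∈ D: no assignment then satisfies all the clues, so p ∉ D.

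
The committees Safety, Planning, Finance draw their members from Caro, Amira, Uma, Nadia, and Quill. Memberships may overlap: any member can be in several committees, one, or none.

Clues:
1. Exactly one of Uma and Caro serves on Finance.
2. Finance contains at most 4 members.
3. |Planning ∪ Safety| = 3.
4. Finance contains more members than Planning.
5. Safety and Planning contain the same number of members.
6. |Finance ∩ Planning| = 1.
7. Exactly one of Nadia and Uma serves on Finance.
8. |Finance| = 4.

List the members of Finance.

Finance = {Amira, Caro, Nadia, Quill}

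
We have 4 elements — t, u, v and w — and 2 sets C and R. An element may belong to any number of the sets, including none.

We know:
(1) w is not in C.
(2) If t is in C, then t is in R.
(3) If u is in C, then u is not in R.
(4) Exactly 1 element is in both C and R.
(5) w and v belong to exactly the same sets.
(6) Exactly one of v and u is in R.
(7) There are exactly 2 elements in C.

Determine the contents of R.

R = {t, v, w}

From (1): w ∉ C.
(5): v matches w: v ∉ C.
(7): only 2 candidates remain for C, so all are in.
(2): t ∈ R.
(3): u ∉ R.
(6) (exactly one): v ∈ R.
(5): w matches v: w ∈ R.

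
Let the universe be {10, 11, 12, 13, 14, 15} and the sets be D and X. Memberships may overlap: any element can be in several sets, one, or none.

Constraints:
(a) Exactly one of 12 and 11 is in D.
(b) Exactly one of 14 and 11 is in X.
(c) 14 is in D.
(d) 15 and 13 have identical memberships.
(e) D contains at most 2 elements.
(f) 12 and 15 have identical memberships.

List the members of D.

From (c): 14 ∈ D.
Suppose 10 ∈ D: no assignment then satisfies all the clues, so 10 ∉ D.

D = {11, 14}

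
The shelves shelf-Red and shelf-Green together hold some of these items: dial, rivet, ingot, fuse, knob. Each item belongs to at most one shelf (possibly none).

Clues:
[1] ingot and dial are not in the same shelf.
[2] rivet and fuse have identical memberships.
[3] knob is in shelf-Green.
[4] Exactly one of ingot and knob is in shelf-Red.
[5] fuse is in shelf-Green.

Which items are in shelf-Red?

From (3): knob ∈ shelf-Green.
From (5): fuse ∈ shelf-Green.
(2): rivet matches fuse: rivet ∉ shelf-Red.
(2): rivet matches fuse: rivet ∈ shelf-Green.
(4) (exactly one): ingot ∈ shelf-Red.
(1): dial ∉ shelf-Red.

shelf-Red = {ingot}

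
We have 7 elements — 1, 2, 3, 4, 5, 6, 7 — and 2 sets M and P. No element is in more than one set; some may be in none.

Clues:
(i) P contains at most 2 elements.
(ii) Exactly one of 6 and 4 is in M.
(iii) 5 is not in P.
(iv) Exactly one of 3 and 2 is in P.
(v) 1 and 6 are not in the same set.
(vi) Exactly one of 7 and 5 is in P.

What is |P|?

2

From (iii): 5 ∉ P.
(vi) (exactly one): 7 ∈ P.
Suppose 1 ∈ P: no assignment then satisfies all the clues, so 1 ∉ P.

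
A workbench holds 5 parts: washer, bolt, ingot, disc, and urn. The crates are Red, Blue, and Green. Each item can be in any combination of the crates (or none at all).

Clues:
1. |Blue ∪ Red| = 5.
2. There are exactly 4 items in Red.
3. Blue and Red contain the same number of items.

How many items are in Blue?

4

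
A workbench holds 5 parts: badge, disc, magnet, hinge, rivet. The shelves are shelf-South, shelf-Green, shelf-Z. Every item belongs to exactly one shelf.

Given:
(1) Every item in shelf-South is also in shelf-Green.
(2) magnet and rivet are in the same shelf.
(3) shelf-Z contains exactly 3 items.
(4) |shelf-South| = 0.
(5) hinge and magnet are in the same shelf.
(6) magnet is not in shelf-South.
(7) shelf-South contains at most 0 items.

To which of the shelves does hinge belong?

hinge: shelf-Z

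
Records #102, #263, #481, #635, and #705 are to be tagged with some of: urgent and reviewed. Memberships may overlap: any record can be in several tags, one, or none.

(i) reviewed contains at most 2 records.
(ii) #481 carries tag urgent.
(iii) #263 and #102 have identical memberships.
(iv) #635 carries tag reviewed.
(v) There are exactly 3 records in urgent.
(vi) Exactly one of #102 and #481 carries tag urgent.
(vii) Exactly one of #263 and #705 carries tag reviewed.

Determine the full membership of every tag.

urgent = {#481, #635, #705}; reviewed = {#635, #705}

From (ii): #481 ∈ urgent.
From (iv): #635 ∈ reviewed.
(vi) (exactly one): #102 ∉ urgent.
(iii): #263 matches #102: #263 ∉ urgent.
(v): only 3 candidates remain for urgent, so all are in.
Suppose #102 ∈ reviewed: no assignment then satisfies all the clues, so #102 ∉ reviewed.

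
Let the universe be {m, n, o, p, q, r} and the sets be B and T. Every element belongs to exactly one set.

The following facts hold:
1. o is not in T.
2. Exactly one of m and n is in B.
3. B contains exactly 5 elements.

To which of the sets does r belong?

r: B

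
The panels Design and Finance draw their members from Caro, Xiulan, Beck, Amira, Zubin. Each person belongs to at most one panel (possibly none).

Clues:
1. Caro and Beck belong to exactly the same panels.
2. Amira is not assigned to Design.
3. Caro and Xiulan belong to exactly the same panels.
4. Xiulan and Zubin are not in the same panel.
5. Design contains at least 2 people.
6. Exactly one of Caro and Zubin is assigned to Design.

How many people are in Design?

3

From (2): Amira ∉ Design.
Suppose Caro ∉ Design: no assignment then satisfies all the clues, so Caro ∈ Design.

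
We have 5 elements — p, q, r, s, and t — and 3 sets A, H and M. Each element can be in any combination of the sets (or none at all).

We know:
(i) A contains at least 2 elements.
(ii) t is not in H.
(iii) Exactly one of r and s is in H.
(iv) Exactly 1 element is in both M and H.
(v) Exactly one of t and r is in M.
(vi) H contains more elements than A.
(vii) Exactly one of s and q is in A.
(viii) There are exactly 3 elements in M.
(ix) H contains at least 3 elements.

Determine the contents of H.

H = {p, q, r}

From (ii): t ∉ H.
Suppose p ∉ H: no assignment then satisfies all the clues, so p ∈ H.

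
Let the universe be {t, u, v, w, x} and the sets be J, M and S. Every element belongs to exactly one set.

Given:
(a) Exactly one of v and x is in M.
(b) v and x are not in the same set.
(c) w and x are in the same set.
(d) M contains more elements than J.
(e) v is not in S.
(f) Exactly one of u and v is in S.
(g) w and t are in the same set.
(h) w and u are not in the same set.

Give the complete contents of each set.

From (e): v ∉ S.
(f) (exactly one): u ∈ S.
(h): w ∉ S.
(c): x matches w: x ∉ S.
(g): t matches w: t ∉ S.
Suppose t ∈ J: no assignment then satisfies all the clues, so t ∉ J.

J = {v}; M = {t, w, x}; S = {u}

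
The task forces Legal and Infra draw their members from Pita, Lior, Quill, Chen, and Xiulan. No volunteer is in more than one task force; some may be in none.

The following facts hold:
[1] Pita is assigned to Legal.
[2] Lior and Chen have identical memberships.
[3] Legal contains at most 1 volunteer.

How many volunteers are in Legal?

1

From (1): Pita ∈ Legal.
(3): Legal already has 1, so the rest are out.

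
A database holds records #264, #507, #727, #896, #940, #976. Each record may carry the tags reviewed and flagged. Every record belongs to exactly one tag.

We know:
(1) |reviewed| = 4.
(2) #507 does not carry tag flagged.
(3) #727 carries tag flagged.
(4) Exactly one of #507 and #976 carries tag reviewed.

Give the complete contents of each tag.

From (2): #507 ∉ flagged.
From (3): #727 ∈ flagged.
Only one tag left: #507 ∈ reviewed.
(4) (exactly one): #976 ∉ reviewed.
Only one tag left: #976 ∈ flagged.
(1): only 4 candidates remain for reviewed, so all are in.

reviewed = {#264, #507, #896, #940}; flagged = {#727, #976}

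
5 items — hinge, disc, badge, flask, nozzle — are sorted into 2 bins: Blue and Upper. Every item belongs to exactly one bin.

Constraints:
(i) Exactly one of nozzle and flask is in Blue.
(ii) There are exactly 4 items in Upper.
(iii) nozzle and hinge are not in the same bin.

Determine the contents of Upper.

Upper = {badge, disc, flask, hinge}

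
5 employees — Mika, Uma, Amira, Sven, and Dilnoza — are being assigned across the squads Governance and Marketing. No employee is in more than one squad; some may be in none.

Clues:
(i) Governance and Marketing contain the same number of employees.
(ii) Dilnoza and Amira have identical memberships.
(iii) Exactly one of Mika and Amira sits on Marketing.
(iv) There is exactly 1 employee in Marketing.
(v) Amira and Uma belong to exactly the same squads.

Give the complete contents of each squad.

Governance = {Sven}; Marketing = {Mika}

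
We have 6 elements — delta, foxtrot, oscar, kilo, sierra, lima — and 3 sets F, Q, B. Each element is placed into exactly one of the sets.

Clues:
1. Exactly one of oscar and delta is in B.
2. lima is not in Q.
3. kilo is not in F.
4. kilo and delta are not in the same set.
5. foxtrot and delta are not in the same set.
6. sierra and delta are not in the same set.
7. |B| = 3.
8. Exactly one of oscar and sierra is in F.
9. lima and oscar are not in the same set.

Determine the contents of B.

B = {foxtrot, kilo, oscar}

From (2): lima ∉ Q.
From (3): kilo ∉ F.
Suppose delta ∈ B: no assignment then satisfies all the clues, so delta ∉ B.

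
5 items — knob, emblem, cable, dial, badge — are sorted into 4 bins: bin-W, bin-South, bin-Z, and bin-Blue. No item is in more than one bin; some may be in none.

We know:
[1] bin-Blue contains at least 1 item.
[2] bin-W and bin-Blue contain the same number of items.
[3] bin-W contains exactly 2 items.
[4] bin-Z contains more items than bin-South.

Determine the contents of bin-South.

bin-South = {}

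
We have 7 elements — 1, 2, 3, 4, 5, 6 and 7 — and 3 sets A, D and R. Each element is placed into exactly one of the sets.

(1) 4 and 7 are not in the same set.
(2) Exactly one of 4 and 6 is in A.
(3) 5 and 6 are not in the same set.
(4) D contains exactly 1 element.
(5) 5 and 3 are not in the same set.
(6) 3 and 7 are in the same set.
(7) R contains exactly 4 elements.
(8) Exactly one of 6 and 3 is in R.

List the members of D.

D = {6}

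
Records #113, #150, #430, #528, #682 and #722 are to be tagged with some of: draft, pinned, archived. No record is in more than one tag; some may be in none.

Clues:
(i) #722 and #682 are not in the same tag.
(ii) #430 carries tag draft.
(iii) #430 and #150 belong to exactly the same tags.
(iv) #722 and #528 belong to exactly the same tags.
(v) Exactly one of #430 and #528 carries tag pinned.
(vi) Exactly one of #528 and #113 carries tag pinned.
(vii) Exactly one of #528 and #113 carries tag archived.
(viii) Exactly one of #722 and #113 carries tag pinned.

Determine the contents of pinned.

From (ii): #430 ∈ draft.
(iii): #150 matches #430: #150 ∈ draft.
(v) (exactly one): #528 ∈ pinned.
(vi) (exactly one): #113 ∉ pinned.
(vii) (exactly one): #113 ∈ archived.
(viii) (exactly one): #722 ∈ pinned.
(i): #682 ∉ pinned.

pinned = {#528, #722}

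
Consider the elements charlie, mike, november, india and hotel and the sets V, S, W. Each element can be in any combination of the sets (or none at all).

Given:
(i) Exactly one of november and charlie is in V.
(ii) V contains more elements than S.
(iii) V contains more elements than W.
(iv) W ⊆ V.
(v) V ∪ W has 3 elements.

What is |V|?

3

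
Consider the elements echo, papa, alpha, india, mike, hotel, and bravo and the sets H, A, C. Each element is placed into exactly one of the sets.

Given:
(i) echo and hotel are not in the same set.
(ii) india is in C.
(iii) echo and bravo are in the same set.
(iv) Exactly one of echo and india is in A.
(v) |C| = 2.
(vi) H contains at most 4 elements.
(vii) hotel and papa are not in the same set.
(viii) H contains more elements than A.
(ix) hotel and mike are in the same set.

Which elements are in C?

C = {india, papa}

From (ii): india ∈ C.
(iv) (exactly one): echo ∈ A.
(i): hotel ∉ A.
(iii): bravo matches echo: bravo ∉ H.
(iii): bravo matches echo: bravo ∈ A.
(ix): mike matches hotel: mike ∉ A.
Suppose papa ∉ C: no assignment then satisfies all the clues, so papa ∈ C.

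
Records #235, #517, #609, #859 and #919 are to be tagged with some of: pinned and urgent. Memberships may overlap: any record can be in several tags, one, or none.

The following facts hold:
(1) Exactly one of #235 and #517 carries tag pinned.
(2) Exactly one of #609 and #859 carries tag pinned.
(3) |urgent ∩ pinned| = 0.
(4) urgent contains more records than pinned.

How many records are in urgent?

3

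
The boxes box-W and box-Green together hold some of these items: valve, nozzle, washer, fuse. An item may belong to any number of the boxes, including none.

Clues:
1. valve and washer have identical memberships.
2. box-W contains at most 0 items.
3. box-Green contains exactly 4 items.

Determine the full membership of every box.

(2): box-W already has 0, so the rest are out.
(3): only 4 candidates remain for box-Green, so all are in.

box-W = {}; box-Green = {fuse, nozzle, valve, washer}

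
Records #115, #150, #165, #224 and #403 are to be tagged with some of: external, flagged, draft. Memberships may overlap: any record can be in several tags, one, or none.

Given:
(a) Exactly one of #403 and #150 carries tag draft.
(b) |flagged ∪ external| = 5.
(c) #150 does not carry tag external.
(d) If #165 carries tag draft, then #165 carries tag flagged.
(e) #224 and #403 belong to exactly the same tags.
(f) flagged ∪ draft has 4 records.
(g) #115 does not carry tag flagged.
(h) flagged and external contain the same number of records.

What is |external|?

From (c): #150 ∉ external.
From (g): #115 ∉ flagged.
Suppose #115 ∉ external: no assignment then satisfies all the clues, so #115 ∈ external.

4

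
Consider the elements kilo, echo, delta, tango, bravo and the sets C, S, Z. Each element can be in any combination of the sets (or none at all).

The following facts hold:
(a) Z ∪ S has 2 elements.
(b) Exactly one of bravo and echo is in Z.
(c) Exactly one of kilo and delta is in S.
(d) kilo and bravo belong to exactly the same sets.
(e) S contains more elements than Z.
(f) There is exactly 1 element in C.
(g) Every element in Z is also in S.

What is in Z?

Z = {echo}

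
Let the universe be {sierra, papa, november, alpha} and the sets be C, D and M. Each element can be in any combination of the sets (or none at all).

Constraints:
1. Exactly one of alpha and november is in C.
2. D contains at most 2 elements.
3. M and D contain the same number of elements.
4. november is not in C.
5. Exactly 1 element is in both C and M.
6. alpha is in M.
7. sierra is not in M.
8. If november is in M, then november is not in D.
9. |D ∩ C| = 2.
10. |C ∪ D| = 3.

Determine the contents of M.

M = {alpha, november}

From (4): november ∉ C.
From (6): alpha ∈ M.
From (7): sierra ∉ M.
(1) (exactly one): alpha ∈ C.
Suppose papa ∈ M: no assignment then satisfies all the clues, so papa ∉ M.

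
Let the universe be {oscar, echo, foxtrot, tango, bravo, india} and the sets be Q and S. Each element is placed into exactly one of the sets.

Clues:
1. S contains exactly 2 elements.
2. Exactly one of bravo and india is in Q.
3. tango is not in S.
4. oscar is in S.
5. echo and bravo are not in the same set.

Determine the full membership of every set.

Q = {echo, foxtrot, india, tango}; S = {bravo, oscar}

From (3): tango ∉ S.
From (4): oscar ∈ S.
Only one set left: tango ∈ Q.
Suppose echo ∉ Q: no assignment then satisfies all the clues, so echo ∈ Q.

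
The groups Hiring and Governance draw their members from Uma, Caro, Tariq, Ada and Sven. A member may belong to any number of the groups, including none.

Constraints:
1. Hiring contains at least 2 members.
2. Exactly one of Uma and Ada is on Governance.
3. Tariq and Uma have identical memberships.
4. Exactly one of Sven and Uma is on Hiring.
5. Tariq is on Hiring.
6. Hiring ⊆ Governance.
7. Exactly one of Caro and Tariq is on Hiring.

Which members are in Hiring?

Hiring = {Tariq, Uma}

From (5): Tariq ∈ Hiring.
(3): Uma matches Tariq: Uma ∈ Hiring.
(4) (exactly one): Sven ∉ Hiring.
(6) with Uma ∈ Hiring: Uma ∈ Governance.
(6) with Tariq ∈ Hiring: Tariq ∈ Governance.
(7) (exactly one): Caro ∉ Hiring.
(2) (exactly one): Ada ∉ Governance.
(6) contrapositive: Ada ∉ Hiring.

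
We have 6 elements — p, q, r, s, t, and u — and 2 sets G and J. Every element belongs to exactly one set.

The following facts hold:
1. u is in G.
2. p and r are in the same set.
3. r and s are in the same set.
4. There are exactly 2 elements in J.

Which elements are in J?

From (1): u ∈ G.
Suppose p ∈ J: no assignment then satisfies all the clues, so p ∉ J.

J = {q, t}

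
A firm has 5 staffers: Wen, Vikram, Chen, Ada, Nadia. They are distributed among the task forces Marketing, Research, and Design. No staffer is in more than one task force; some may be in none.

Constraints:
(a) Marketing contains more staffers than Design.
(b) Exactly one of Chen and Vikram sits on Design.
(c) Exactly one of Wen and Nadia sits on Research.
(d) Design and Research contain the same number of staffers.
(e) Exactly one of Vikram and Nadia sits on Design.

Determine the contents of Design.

Design = {Vikram}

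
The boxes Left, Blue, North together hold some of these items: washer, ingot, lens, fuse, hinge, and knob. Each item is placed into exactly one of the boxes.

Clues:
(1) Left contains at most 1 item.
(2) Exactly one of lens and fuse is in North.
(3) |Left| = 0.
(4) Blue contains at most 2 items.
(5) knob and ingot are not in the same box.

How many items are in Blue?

2

(3): Left already has 0, so the rest are out.
Suppose washer ∈ Blue: no assignment then satisfies all the clues, so washer ∉ Blue.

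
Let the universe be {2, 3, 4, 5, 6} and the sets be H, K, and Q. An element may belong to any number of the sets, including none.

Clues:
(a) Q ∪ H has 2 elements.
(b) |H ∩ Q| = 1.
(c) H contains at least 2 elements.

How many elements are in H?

2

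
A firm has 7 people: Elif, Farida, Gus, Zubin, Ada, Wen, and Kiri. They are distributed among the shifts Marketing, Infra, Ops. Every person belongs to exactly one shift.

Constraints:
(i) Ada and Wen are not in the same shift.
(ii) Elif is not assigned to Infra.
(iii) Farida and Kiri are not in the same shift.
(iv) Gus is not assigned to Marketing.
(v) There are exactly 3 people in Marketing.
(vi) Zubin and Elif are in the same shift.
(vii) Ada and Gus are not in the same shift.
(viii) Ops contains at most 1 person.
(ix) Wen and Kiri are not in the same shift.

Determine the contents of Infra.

From (ii): Elif ∉ Infra.
From (iv): Gus ∉ Marketing.
(vi): Zubin matches Elif: Zubin ∉ Infra.
Suppose Farida ∉ Infra: no assignment then satisfies all the clues, so Farida ∈ Infra.

Infra = {Farida, Gus, Wen}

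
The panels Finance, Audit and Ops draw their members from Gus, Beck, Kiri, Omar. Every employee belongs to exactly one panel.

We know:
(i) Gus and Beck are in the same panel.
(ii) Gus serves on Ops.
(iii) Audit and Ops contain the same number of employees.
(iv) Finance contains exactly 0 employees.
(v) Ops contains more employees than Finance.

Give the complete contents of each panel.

Finance = {}; Audit = {Kiri, Omar}; Ops = {Beck, Gus}

From (ii): Gus ∈ Ops.
(i): Beck matches Gus: Beck ∉ Finance.
(i): Beck matches Gus: Beck ∉ Audit.
(i): Beck matches Gus: Beck ∈ Ops.
(iv): Finance already has 0, so the rest are out.
Suppose Kiri ∉ Audit: no assignment then satisfies all the clues, so Kiri ∈ Audit.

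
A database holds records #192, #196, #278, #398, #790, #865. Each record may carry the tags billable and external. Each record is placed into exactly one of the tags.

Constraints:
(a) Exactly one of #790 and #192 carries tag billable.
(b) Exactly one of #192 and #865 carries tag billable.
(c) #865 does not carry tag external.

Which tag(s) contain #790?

#790: billable

From (c): #865 ∉ external.
Only one tag left: #865 ∈ billable.
(b) (exactly one): #192 ∉ billable.
Only one tag left: #192 ∈ external.
(a) (exactly one): #790 ∈ billable.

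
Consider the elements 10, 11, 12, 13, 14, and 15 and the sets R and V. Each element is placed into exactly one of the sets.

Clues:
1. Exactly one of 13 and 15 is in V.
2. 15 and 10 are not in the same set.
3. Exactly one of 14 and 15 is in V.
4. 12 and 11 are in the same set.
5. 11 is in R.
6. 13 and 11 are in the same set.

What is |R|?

5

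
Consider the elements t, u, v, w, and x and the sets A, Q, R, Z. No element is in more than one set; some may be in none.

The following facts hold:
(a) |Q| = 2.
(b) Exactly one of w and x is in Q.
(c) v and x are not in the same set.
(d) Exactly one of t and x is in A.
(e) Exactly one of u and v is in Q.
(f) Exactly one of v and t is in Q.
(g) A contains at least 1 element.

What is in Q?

Q = {v, w}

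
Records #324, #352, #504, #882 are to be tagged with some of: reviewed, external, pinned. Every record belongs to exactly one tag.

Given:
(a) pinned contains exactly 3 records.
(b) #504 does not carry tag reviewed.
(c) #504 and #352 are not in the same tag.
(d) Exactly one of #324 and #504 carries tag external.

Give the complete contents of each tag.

reviewed = {}; external = {#504}; pinned = {#324, #352, #882}

From (b): #504 ∉ reviewed.
Suppose #324 ∈ reviewed: no assignment then satisfies all the clues, so #324 ∉ reviewed.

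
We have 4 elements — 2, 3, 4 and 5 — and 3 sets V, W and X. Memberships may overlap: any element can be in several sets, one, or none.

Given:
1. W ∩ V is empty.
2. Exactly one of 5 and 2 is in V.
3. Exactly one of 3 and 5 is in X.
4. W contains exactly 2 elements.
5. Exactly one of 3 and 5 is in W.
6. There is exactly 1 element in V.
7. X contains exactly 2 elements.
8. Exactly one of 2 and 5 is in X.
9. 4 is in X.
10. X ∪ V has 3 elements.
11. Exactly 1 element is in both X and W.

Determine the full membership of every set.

V = {2}; W = {3, 4}; X = {4, 5}

From (9): 4 ∈ X.
Suppose 2 ∉ V: no assignment then satisfies all the clues, so 2 ∈ V.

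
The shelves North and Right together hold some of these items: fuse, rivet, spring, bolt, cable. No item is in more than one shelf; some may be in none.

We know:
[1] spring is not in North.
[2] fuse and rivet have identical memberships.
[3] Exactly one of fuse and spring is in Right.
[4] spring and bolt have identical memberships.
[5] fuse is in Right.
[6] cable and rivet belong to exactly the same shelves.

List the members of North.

From (1): spring ∉ North.
From (5): fuse ∈ Right.
(2): rivet matches fuse: rivet ∉ North.
(2): rivet matches fuse: rivet ∈ Right.
(3) (exactly one): spring ∉ Right.
(4): bolt matches spring: bolt ∉ North.
(4): bolt matches spring: bolt ∉ Right.
(6): cable matches rivet: cable ∉ North.
(6): cable matches rivet: cable ∈ Right.

North = {}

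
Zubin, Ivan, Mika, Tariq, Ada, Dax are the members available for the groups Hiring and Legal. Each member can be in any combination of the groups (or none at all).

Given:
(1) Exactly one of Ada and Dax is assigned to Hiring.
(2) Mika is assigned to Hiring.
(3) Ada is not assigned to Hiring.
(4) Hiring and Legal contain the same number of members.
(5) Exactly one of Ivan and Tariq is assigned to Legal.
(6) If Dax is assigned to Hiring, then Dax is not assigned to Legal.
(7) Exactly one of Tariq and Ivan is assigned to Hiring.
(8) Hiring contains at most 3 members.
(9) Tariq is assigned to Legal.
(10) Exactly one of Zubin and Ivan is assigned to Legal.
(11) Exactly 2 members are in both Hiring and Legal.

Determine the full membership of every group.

Hiring = {Dax, Mika, Tariq}; Legal = {Mika, Tariq, Zubin}

From (2): Mika ∈ Hiring.
From (3): Ada ∉ Hiring.
From (9): Tariq ∈ Legal.
(1) (exactly one): Dax ∈ Hiring.
(5) (exactly one): Ivan ∉ Legal.
(6): Dax ∉ Legal.
(10) (exactly one): Zubin ∈ Legal.
Suppose Zubin ∈ Hiring: no assignment then satisfies all the clues, so Zubin ∉ Hiring.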